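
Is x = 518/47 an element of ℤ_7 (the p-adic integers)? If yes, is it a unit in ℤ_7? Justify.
x ∈ ℤ_7 but not a unit; v_7(x) = 1 > 0

ℤ_7 = {x ∈ ℚ_7 : v_7(x) ≥ 0} and ℤ_7^× = {x ∈ ℤ_7 : v_7(x) = 0}. Here v_7(518/47) = v_7(num) − v_7(den) = 1; compare against these criteria.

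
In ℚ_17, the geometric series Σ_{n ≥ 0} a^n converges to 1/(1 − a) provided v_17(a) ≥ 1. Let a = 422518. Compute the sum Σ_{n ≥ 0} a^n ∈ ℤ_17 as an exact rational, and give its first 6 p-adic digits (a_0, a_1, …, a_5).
Σ a^n = 1/(1 − a) = -1/422517;  first 6 digits = (1, 0, 0, 1, 5, 0)

v_17(a) = 3 ≥ 1, so the series converges in ℤ_17 to 1/(1 − a) = 1/(1 − 422518) = -1/422517. Expand this rational in ℤ_17: compute digits iteratively via d_i = x_i mod 17, x_{i+1} = (x_i − d_i)/17. The first 6 digits are (1, 0, 0, 1, 5, 0).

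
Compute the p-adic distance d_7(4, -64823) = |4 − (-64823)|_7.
d_7(4, -64823) = 1/2401

Step 1 — x − y = 4 − (-64823) = 64827. Step 2 — v_7(64827) = 4 (factor: 64827 = (7^4 · 27); the sign does not affect v_p). Step 3 — |x − y|_7 = 7^{-4} = 1/2401.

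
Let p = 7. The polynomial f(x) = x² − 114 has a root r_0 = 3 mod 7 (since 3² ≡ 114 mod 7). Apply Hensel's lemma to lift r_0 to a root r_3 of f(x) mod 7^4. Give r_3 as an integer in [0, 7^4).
r_3 = 584 (mod 2401)

Hensel's recurrence: r_{i+1} = r_i − f(r_i)·(f′(r_i))^{-1} mod 7^{i+2}, with f′(x) = 2x. Iterate:
  r_0 = 3 (mod 7)
  r_1 = 45 (mod 49)
  r_2 = 241 (mod 343)
  r_3 = 584 (mod 2401)
Final: r_3 = 584, and one checks f(r_3) ≡ 0 mod 7^4.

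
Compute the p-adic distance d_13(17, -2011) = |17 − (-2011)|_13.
d_13(17, -2011) = 1/169

Step 1 — x − y = 17 − (-2011) = 2028. Step 2 — v_13(2028) = 2 (factor: 2028 = (13^2 · 12); the sign does not affect v_p). Step 3 — |x − y|_13 = 13^{-2} = 1/169.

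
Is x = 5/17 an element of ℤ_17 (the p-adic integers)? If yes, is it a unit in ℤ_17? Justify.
x ∉ ℤ_17 (v_17(x) = -1 < 0)

ℤ_17 = {x ∈ ℚ_17 : v_17(x) ≥ 0} and ℤ_17^× = {x ∈ ℤ_17 : v_17(x) = 0}. Here v_17(5/17) = v_17(num) − v_17(den) = -1; compare against these criteria.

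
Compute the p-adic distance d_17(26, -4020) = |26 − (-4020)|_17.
d_17(26, -4020) = 1/289

Step 1 — x − y = 26 − (-4020) = 4046. Step 2 — v_17(4046) = 2 (factor: 4046 = (17^2 · 14); the sign does not affect v_p). Step 3 — |x − y|_17 = 17^{-2} = 1/289.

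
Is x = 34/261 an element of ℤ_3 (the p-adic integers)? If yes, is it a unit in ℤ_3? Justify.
x ∉ ℤ_3 (v_3(x) = -2 < 0)

ℤ_3 = {x ∈ ℚ_3 : v_3(x) ≥ 0} and ℤ_3^× = {x ∈ ℤ_3 : v_3(x) = 0}. Here v_3(34/261) = v_3(num) − v_3(den) = -2; compare against these criteria.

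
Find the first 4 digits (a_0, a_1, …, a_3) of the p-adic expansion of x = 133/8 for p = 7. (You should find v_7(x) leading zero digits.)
(a_0, …, a_3) = (0, 5, 4, 2)

v_7(133/8) = 1, so a_0 = ... = a_0 = 0. Factor out: x = 7^1 · u with u = 19/8 a unit in ℤ_7. Expand u iteratively via a_{v+i} = u_i mod 7, u_{i+1} = (u_i − a_{v+i})/7:
  u_0 = 19/8;  a_1 = 5;  u_1 = (u_0 − 5)/7 = -3/8
  u_1 = -3/8;  a_2 = 4;  u_2 = (u_1 − 4)/7 = -5/8
  u_2 = -5/8;  a_3 = 2;  u_3 = (u_2 − 2)/7 = -3/8
Digits: (0, 5, 4, 2).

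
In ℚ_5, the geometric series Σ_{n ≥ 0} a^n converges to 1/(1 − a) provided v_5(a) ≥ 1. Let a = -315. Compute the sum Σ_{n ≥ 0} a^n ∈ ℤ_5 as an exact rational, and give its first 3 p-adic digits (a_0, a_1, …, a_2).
Σ a^n = 1/(1 − a) = 1/316;  first 3 digits = (1, 2, 1)

v_5(a) = 1 ≥ 1, so the series converges in ℤ_5 to 1/(1 − a) = 1/(1 − (-315)) = 1/316. Expand this rational in ℤ_5: compute digits iteratively via d_i = x_i mod 5, x_{i+1} = (x_i − d_i)/5. The first 3 digits are (1, 2, 1).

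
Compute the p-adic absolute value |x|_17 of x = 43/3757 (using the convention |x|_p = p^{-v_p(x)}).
|43/3757|_17 = 289

Step 1 — compute v_17(x) by factoring powers of 17 out of the numerator and denominator: v_17(43/3757) = -2. Step 2 — apply |x|_p = p^{-v_p(x)} = 17^{2} = 289.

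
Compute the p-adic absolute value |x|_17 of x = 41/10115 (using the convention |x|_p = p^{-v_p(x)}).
|41/10115|_17 = 289

Step 1 — compute v_17(x) by factoring powers of 17 out of the numerator and denominator: v_17(41/10115) = -2. Step 2 — apply |x|_p = p^{-v_p(x)} = 17^{2} = 289.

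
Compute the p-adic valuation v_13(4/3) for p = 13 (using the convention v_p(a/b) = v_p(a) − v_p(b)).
v_13(4/3) = 0

Factor powers of 13 from the numerator and denominator of the reduced fraction: 4 = 13^0 · 4 and 3 = 13^0 · 3. Apply v_p(a/b) = v_p(a) − v_p(b): v_13(4/3) = 0 − 0 = 0.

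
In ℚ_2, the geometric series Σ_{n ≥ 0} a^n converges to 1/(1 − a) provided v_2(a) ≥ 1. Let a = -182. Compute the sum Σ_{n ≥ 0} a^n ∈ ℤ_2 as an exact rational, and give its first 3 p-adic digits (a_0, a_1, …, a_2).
Σ a^n = 1/(1 − a) = 1/183;  first 3 digits = (1, 1, 1)

v_2(a) = 1 ≥ 1, so the series converges in ℤ_2 to 1/(1 − a) = 1/(1 − (-182)) = 1/183. Expand this rational in ℤ_2: compute digits iteratively via d_i = x_i mod 2, x_{i+1} = (x_i − d_i)/2. The first 3 digits are (1, 1, 1).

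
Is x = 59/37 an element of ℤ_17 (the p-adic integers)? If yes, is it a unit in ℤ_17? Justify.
x ∈ ℤ_17^× (unit); v_17(x) = 0

ℤ_17 = {x ∈ ℚ_17 : v_17(x) ≥ 0} and ℤ_17^× = {x ∈ ℤ_17 : v_17(x) = 0}. Here v_17(59/37) = v_17(num) − v_17(den) = 0; compare against these criteria.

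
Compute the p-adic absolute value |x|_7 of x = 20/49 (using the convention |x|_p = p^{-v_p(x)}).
|20/49|_7 = 49

Step 1 — compute v_7(x) by factoring powers of 7 out of the numerator and denominator: v_7(20/49) = -2. Step 2 — apply |x|_p = p^{-v_p(x)} = 7^{2} = 49.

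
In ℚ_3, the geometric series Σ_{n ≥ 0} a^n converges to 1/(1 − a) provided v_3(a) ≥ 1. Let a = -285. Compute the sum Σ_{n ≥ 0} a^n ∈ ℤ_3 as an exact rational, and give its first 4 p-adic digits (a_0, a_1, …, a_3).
Σ a^n = 1/(1 − a) = 1/286;  first 4 digits = (1, 1, 2, 1)

v_3(a) = 1 ≥ 1, so the series converges in ℤ_3 to 1/(1 − a) = 1/(1 − (-285)) = 1/286. Expand this rational in ℤ_3: compute digits iteratively via d_i = x_i mod 3, x_{i+1} = (x_i − d_i)/3. The first 4 digits are (1, 1, 2, 1).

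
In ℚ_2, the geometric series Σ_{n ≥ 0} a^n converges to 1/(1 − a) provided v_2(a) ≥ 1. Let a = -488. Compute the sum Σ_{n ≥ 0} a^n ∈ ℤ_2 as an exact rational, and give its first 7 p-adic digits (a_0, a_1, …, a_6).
Σ a^n = 1/(1 − a) = 1/489;  first 7 digits = (1, 0, 0, 1, 1, 0, 1)

v_2(a) = 3 ≥ 1, so the series converges in ℤ_2 to 1/(1 − a) = 1/(1 − (-488)) = 1/489. Expand this rational in ℤ_2: compute digits iteratively via d_i = x_i mod 2, x_{i+1} = (x_i − d_i)/2. The first 7 digits are (1, 0, 0, 1, 1, 0, 1).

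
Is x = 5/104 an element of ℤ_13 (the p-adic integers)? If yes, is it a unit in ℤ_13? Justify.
x ∉ ℤ_13 (v_13(x) = -1 < 0)

ℤ_13 = {x ∈ ℚ_13 : v_13(x) ≥ 0} and ℤ_13^× = {x ∈ ℤ_13 : v_13(x) = 0}. Here v_13(5/104) = v_13(num) − v_13(den) = -1; compare against these criteria.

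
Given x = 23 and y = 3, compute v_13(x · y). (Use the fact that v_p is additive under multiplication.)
v_13(69) = 0

v_p(x) = 0 (factor: 23 = 13^0 · 23); v_p(y) = 0 (factor: 3 = 13^0 · 3). Additivity: v_p(xy) = v_p(x) + v_p(y) = 0 + 0 = 0. (Direct check: xy = 69 = 13^0 · (69).)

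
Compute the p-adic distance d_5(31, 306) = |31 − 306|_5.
d_5(31, 306) = 1/25

Step 1 — x − y = 31 − 306 = -275. Step 2 — v_5(-275) = 2 (factor: -275 = −(5^2 · 11); the sign does not affect v_p). Step 3 — |x − y|_5 = 5^{-2} = 1/25.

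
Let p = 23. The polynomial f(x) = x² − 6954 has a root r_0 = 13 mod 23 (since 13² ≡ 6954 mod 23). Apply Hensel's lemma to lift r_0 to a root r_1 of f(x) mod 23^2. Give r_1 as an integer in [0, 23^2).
r_1 = 335 (mod 529)

Hensel's recurrence: r_{i+1} = r_i − f(r_i)·(f′(r_i))^{-1} mod 23^{i+2}, with f′(x) = 2x. Iterate:
  r_0 = 13 (mod 23)
  r_1 = 335 (mod 529)
Final: r_1 = 335, and one checks f(r_1) ≡ 0 mod 23^2.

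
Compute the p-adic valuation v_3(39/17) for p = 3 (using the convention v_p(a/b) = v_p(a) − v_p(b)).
v_3(39/17) = 1

Factor powers of 3 from the numerator and denominator of the reduced fraction: 39 = 3^1 · 13 and 17 = 3^0 · 17. Apply v_p(a/b) = v_p(a) − v_p(b): v_3(39/17) = 1 − 0 = 1.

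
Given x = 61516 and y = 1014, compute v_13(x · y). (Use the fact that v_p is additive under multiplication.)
v_13(62377224) = 5

v_p(x) = 3 (factor: 61516 = 13^3 · 28); v_p(y) = 2 (factor: 1014 = 13^2 · 6). Additivity: v_p(xy) = v_p(x) + v_p(y) = 3 + 2 = 5. (Direct check: xy = 62377224 = 13^5 · (168).)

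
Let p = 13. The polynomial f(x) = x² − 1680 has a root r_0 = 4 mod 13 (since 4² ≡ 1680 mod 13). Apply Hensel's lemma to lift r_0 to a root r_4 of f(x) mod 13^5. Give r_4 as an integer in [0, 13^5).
r_4 = 190337 (mod 371293)

Hensel's recurrence: r_{i+1} = r_i − f(r_i)·(f′(r_i))^{-1} mod 13^{i+2}, with f′(x) = 2x. Iterate:
  r_0 = 4 (mod 13)
  r_1 = 43 (mod 169)
  r_2 = 1395 (mod 2197)
  r_3 = 18971 (mod 28561)
  r_4 = 190337 (mod 371293)
Final: r_4 = 190337, and one checks f(r_4) ≡ 0 mod 13^5.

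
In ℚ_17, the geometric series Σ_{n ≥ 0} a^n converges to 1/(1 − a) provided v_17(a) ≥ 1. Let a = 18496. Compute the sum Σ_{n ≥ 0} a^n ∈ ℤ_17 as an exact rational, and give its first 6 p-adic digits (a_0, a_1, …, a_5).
Σ a^n = 1/(1 − a) = -1/18495;  first 6 digits = (1, 0, 13, 3, 16, 2)

v_17(a) = 2 ≥ 1, so the series converges in ℤ_17 to 1/(1 − a) = 1/(1 − 18496) = -1/18495. Expand this rational in ℤ_17: compute digits iteratively via d_i = x_i mod 17, x_{i+1} = (x_i − d_i)/17. The first 6 digits are (1, 0, 13, 3, 16, 2).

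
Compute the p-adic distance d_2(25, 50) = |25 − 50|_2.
d_2(25, 50) = 1

Step 1 — x − y = 25 − 50 = -25. Step 2 — v_2(-25) = 0 (factor: -25 = −(2^0 · 25); the sign does not affect v_p). Step 3 — |x − y|_2 = 2^{0} = 1.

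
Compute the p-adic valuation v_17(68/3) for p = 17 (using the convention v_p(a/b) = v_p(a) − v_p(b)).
v_17(68/3) = 1

Factor powers of 17 from the numerator and denominator of the reduced fraction: 68 = 17^1 · 4 and 3 = 17^0 · 3. Apply v_p(a/b) = v_p(a) − v_p(b): v_17(68/3) = 1 − 0 = 1.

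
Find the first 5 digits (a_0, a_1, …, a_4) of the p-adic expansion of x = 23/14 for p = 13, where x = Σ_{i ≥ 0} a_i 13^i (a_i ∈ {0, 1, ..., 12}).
(a_0, …, a_4) = (10, 4, 8, 4, 8)

v_13(23/14) = 0 (numerator and denominator both coprime to 13), so x ∈ ℤ_13^×. Compute digits iteratively via a_i = x_i mod 13, x_{i+1} = (x_i − a_i)/13, with x_0 = x:
  x_0 = 23/14;  a_0 = 10;  x_1 = (x_0 − 10)/13 = -9/14
  x_1 = -9/14;  a_1 = 4;  x_2 = (x_1 − 4)/13 = -5/14
  x_2 = -5/14;  a_2 = 8;  x_3 = (x_2 − 8)/13 = -9/14
  x_3 = -9/14;  a_3 = 4;  x_4 = (x_3 − 4)/13 = -5/14
  x_4 = -5/14;  a_4 = 8;  x_5 = (x_4 − 8)/13 = -9/14
Digits: (10, 4, 8, 4, 8).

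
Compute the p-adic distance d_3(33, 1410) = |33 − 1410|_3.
d_3(33, 1410) = 1/81

Step 1 — x − y = 33 − 1410 = -1377. Step 2 — v_3(-1377) = 4 (factor: -1377 = −(3^4 · 17); the sign does not affect v_p). Step 3 — |x − y|_3 = 3^{-4} = 1/81.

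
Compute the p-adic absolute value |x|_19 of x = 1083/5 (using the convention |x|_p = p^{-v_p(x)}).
|1083/5|_19 = 1/361

Step 1 — compute v_19(x) by factoring powers of 19 out of the numerator and denominator: v_19(1083/5) = 2. Step 2 — apply |x|_p = p^{-v_p(x)} = 19^{-2} = 1/361.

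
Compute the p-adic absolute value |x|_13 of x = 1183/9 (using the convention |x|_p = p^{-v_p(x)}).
|1183/9|_13 = 1/169

Step 1 — compute v_13(x) by factoring powers of 13 out of the numerator and denominator: v_13(1183/9) = 2. Step 2 — apply |x|_p = p^{-v_p(x)} = 13^{-2} = 1/169.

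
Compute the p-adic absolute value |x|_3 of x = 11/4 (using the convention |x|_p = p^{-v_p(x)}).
|11/4|_3 = 1

Step 1 — compute v_3(x) by factoring powers of 3 out of the numerator and denominator: v_3(11/4) = 0. Step 2 — apply |x|_p = p^{-v_p(x)} = 3^{0} = 1.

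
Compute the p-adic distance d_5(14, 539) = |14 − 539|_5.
d_5(14, 539) = 1/25

Step 1 — x − y = 14 − 539 = -525. Step 2 — v_5(-525) = 2 (factor: -525 = −(5^2 · 21); the sign does not affect v_p). Step 3 — |x − y|_5 = 5^{-2} = 1/25.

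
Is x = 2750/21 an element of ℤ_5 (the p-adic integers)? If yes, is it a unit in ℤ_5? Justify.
x ∈ ℤ_5 but not a unit; v_5(x) = 3 > 0

ℤ_5 = {x ∈ ℚ_5 : v_5(x) ≥ 0} and ℤ_5^× = {x ∈ ℤ_5 : v_5(x) = 0}. Here v_5(2750/21) = v_5(num) − v_5(den) = 3; compare against these criteria.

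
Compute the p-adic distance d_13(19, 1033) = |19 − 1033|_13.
d_13(19, 1033) = 1/169

Step 1 — x − y = 19 − 1033 = -1014. Step 2 — v_13(-1014) = 2 (factor: -1014 = −(13^2 · 6); the sign does not affect v_p). Step 3 — |x − y|_13 = 13^{-2} = 1/169.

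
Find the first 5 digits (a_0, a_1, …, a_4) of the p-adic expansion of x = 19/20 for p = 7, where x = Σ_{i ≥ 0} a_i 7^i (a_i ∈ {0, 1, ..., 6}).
(a_0, …, a_4) = (2, 3, 2, 0, 1)

v_7(19/20) = 0 (numerator and denominator both coprime to 7), so x ∈ ℤ_7^×. Compute digits iteratively via a_i = x_i mod 7, x_{i+1} = (x_i − a_i)/7, with x_0 = x:
  x_0 = 19/20;  a_0 = 2;  x_1 = (x_0 − 2)/7 = -3/20
  x_1 = -3/20;  a_1 = 3;  x_2 = (x_1 − 3)/7 = -9/20
  x_2 = -9/20;  a_2 = 2;  x_3 = (x_2 − 2)/7 = -7/20
  x_3 = -7/20;  a_3 = 0;  x_4 = (x_3 − 0)/7 = -1/20
  x_4 = -1/20;  a_4 = 1;  x_5 = (x_4 − 1)/7 = -3/20
Digits: (2, 3, 2, 0, 1).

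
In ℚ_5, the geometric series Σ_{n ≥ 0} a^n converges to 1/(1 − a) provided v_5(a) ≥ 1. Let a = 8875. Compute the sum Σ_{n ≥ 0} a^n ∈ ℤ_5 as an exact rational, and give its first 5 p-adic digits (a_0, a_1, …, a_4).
Σ a^n = 1/(1 − a) = -1/8874;  first 5 digits = (1, 0, 0, 1, 4)

v_5(a) = 3 ≥ 1, so the series converges in ℤ_5 to 1/(1 − a) = 1/(1 − 8875) = -1/8874. Expand this rational in ℤ_5: compute digits iteratively via d_i = x_i mod 5, x_{i+1} = (x_i − d_i)/5. The first 5 digits are (1, 0, 0, 1, 4).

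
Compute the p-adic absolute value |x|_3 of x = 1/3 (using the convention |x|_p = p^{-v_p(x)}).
|1/3|_3 = 3

Step 1 — compute v_3(x) by factoring powers of 3 out of the numerator and denominator: v_3(1/3) = -1. Step 2 — apply |x|_p = p^{-v_p(x)} = 3^{1} = 3.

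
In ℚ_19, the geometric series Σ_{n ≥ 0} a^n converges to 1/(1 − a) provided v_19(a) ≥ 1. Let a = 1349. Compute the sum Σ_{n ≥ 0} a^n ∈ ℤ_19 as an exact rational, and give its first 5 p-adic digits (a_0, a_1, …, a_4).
Σ a^n = 1/(1 − a) = -1/1348;  first 5 digits = (1, 14, 9, 7, 1)

v_19(a) = 1 ≥ 1, so the series converges in ℤ_19 to 1/(1 − a) = 1/(1 − 1349) = -1/1348. Expand this rational in ℤ_19: compute digits iteratively via d_i = x_i mod 19, x_{i+1} = (x_i − d_i)/19. The first 5 digits are (1, 14, 9, 7, 1).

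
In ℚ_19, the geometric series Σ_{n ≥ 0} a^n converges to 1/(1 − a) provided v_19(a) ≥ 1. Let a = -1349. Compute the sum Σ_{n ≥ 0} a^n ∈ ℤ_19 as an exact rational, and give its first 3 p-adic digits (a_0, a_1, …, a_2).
Σ a^n = 1/(1 − a) = 1/1350;  first 3 digits = (1, 5, 2)

v_19(a) = 1 ≥ 1, so the series converges in ℤ_19 to 1/(1 − a) = 1/(1 − (-1349)) = 1/1350. Expand this rational in ℤ_19: compute digits iteratively via d_i = x_i mod 19, x_{i+1} = (x_i − d_i)/19. The first 3 digits are (1, 5, 2).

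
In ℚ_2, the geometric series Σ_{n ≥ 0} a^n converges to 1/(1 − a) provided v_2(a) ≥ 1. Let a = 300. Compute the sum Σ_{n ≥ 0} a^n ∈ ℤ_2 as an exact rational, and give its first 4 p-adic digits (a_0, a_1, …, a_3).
Σ a^n = 1/(1 − a) = -1/299;  first 4 digits = (1, 0, 1, 1)

v_2(a) = 2 ≥ 1, so the series converges in ℤ_2 to 1/(1 − a) = 1/(1 − 300) = -1/299. Expand this rational in ℤ_2: compute digits iteratively via d_i = x_i mod 2, x_{i+1} = (x_i − d_i)/2. The first 4 digits are (1, 0, 1, 1).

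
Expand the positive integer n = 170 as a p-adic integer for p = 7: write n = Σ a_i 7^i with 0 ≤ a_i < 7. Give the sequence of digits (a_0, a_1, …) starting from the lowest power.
(a_0, a_1, …) = (2, 3, 3)

Repeated division by 7 gives the digits low-to-high: 170 = 2 + 3·7^1 + 3·7^2. Digit sequence: (2, 3, 3).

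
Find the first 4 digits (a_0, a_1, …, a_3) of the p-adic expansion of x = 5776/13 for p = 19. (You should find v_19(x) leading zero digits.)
(a_0, …, a_3) = (0, 0, 10, 1)

v_19(5776/13) = 2, so a_0 = ... = a_1 = 0. Factor out: x = 19^2 · u with u = 16/13 a unit in ℤ_19. Expand u iteratively via a_{v+i} = u_i mod 19, u_{i+1} = (u_i − a_{v+i})/19:
  u_0 = 16/13;  a_2 = 10;  u_1 = (u_0 − 10)/19 = -6/13
  u_1 = -6/13;  a_3 = 1;  u_2 = (u_1 − 1)/19 = -1/13
Digits: (0, 0, 10, 1).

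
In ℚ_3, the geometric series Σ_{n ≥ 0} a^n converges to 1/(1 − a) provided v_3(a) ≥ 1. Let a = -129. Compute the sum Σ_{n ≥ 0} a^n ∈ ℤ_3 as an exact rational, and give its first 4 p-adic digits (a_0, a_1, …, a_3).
Σ a^n = 1/(1 − a) = 1/130;  first 4 digits = (1, 2, 1, 1)

v_3(a) = 1 ≥ 1, so the series converges in ℤ_3 to 1/(1 − a) = 1/(1 − (-129)) = 1/130. Expand this rational in ℤ_3: compute digits iteratively via d_i = x_i mod 3, x_{i+1} = (x_i − d_i)/3. The first 4 digits are (1, 2, 1, 1).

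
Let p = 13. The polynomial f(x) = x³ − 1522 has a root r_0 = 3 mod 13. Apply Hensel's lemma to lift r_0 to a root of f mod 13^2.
r_1 = 146 (mod 169)

Hensel: r_{i+1} = r_i − f(r_i)/f′(r_i) mod 13^{i+2}, where f′(x) = 3x². Iterate:
  r_0 = 3 (mod 13)
  r_1 = 146 (mod 169)
Final: r = 146 with f(r) ≡ 0 mod 13^2.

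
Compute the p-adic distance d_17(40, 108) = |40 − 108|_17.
d_17(40, 108) = 1/17

Step 1 — x − y = 40 − 108 = -68. Step 2 — v_17(-68) = 1 (factor: -68 = −(17^1 · 4); the sign does not affect v_p). Step 3 — |x − y|_17 = 17^{-1} = 1/17.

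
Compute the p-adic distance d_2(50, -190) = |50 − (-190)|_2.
d_2(50, -190) = 1/16

Step 1 — x − y = 50 − (-190) = 240. Step 2 — v_2(240) = 4 (factor: 240 = (2^4 · 15); the sign does not affect v_p). Step 3 — |x − y|_2 = 2^{-4} = 1/16.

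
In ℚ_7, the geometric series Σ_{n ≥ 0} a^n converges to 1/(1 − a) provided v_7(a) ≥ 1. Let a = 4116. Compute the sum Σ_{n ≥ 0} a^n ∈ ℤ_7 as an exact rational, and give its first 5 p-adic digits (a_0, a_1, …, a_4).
Σ a^n = 1/(1 − a) = -1/4115;  first 5 digits = (1, 0, 0, 5, 1)

v_7(a) = 3 ≥ 1, so the series converges in ℤ_7 to 1/(1 − a) = 1/(1 − 4116) = -1/4115. Expand this rational in ℤ_7: compute digits iteratively via d_i = x_i mod 7, x_{i+1} = (x_i − d_i)/7. The first 5 digits are (1, 0, 0, 5, 1).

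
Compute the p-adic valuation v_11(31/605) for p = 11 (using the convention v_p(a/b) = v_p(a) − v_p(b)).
v_11(31/605) = -2

Factor powers of 11 from the numerator and denominator of the reduced fraction: 31 = 11^0 · 31 and 605 = 11^2 · 5. Apply v_p(a/b) = v_p(a) − v_p(b): v_11(31/605) = 0 − 2 = -2.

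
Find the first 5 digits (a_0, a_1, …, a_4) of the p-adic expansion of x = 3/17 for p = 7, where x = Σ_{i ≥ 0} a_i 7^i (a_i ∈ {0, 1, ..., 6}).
(a_0, …, a_4) = (1, 4, 6, 4, 3)

v_7(3/17) = 0 (numerator and denominator both coprime to 7), so x ∈ ℤ_7^×. Compute digits iteratively via a_i = x_i mod 7, x_{i+1} = (x_i − a_i)/7, with x_0 = x:
  x_0 = 3/17;  a_0 = 1;  x_1 = (x_0 − 1)/7 = -2/17
  x_1 = -2/17;  a_1 = 4;  x_2 = (x_1 − 4)/7 = -10/17
  x_2 = -10/17;  a_2 = 6;  x_3 = (x_2 − 6)/7 = -16/17
  x_3 = -16/17;  a_3 = 4;  x_4 = (x_3 − 4)/7 = -12/17
  x_4 = -12/17;  a_4 = 3;  x_5 = (x_4 − 3)/7 = -9/17
Digits: (1, 4, 6, 4, 3).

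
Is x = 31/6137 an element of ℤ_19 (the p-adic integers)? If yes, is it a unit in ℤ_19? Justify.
x ∉ ℤ_19 (v_19(x) = -2 < 0)

ℤ_19 = {x ∈ ℚ_19 : v_19(x) ≥ 0} and ℤ_19^× = {x ∈ ℤ_19 : v_19(x) = 0}. Here v_19(31/6137) = v_19(num) − v_19(den) = -2; compare against these criteria.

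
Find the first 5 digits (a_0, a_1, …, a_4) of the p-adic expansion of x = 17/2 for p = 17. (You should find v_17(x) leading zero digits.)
(a_0, …, a_4) = (0, 9, 8, 8, 8)

v_17(17/2) = 1, so a_0 = ... = a_0 = 0. Factor out: x = 17^1 · u with u = 1/2 a unit in ℤ_17. Expand u iteratively via a_{v+i} = u_i mod 17, u_{i+1} = (u_i − a_{v+i})/17:
  u_0 = 1/2;  a_1 = 9;  u_1 = (u_0 − 9)/17 = -1/2
  u_1 = -1/2;  a_2 = 8;  u_2 = (u_1 − 8)/17 = -1/2
  u_2 = -1/2;  a_3 = 8;  u_3 = (u_2 − 8)/17 = -1/2
  u_3 = -1/2;  a_4 = 8;  u_4 = (u_3 − 8)/17 = -1/2
Digits: (0, 9, 8, 8, 8).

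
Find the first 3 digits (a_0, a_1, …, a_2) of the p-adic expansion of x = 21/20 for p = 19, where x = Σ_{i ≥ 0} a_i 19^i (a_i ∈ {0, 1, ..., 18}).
(a_0, …, a_2) = (2, 18, 0)

v_19(21/20) = 0 (numerator and denominator both coprime to 19), so x ∈ ℤ_19^×. Compute digits iteratively via a_i = x_i mod 19, x_{i+1} = (x_i − a_i)/19, with x_0 = x:
  x_0 = 21/20;  a_0 = 2;  x_1 = (x_0 − 2)/19 = -1/20
  x_1 = -1/20;  a_1 = 18;  x_2 = (x_1 − 18)/19 = -19/20
  x_2 = -19/20;  a_2 = 0;  x_3 = (x_2 − 0)/19 = -1/20
Digits: (2, 18, 0).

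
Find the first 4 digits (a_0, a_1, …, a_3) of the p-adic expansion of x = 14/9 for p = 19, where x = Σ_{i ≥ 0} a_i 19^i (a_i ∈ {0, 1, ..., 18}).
(a_0, …, a_3) = (10, 8, 8, 8)

v_19(14/9) = 0 (numerator and denominator both coprime to 19), so x ∈ ℤ_19^×. Compute digits iteratively via a_i = x_i mod 19, x_{i+1} = (x_i − a_i)/19, with x_0 = x:
  x_0 = 14/9;  a_0 = 10;  x_1 = (x_0 − 10)/19 = -4/9
  x_1 = -4/9;  a_1 = 8;  x_2 = (x_1 − 8)/19 = -4/9
  x_2 = -4/9;  a_2 = 8;  x_3 = (x_2 − 8)/19 = -4/9
  x_3 = -4/9;  a_3 = 8;  x_4 = (x_3 − 8)/19 = -4/9
Digits: (10, 8, 8, 8).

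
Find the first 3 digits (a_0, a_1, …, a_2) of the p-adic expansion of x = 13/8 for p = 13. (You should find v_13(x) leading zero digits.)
(a_0, …, a_2) = (0, 5, 11)

v_13(13/8) = 1, so a_0 = ... = a_0 = 0. Factor out: x = 13^1 · u with u = 1/8 a unit in ℤ_13. Expand u iteratively via a_{v+i} = u_i mod 13, u_{i+1} = (u_i − a_{v+i})/13:
  u_0 = 1/8;  a_1 = 5;  u_1 = (u_0 − 5)/13 = -3/8
  u_1 = -3/8;  a_2 = 11;  u_2 = (u_1 − 11)/13 = -7/8
Digits: (0, 5, 11).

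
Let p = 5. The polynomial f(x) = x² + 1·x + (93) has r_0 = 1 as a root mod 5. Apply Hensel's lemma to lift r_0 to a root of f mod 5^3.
r_2 = 61 (mod 125)

Hensel: r_{i+1} = r_i − f(r_i)·(f′(r_i))^{-1} mod 5^{i+2}, f′(x) = 2x + 1. Iterate:
  r_0 = 1 (mod 5)
  r_1 = 11 (mod 25)
  r_2 = 61 (mod 125)
Final: r = 61 satisfies f(r) ≡ 0 mod 5^3.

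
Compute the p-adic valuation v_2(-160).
v_2(-160) = 5

v_2(n) is the largest exponent k such that 2^k divides n. Factor out: -160 = -2^5 · 5. (Sign doesn't affect v_p.) So v_2(-160) = 5.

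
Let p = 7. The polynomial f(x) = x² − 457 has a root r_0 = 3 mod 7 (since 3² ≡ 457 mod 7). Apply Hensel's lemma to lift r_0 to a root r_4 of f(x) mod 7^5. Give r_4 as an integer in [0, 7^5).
r_4 = 7444 (mod 16807)

Hensel's recurrence: r_{i+1} = r_i − f(r_i)·(f′(r_i))^{-1} mod 7^{i+2}, with f′(x) = 2x. Iterate:
  r_0 = 3 (mod 7)
  r_1 = 45 (mod 49)
  r_2 = 241 (mod 343)
  r_3 = 241 (mod 2401)
  r_4 = 7444 (mod 16807)
Final: r_4 = 7444, and one checks f(r_4) ≡ 0 mod 7^5.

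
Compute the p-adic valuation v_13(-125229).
v_13(-125229) = 3

v_13(n) is the largest exponent k such that 13^k divides n. Factor out: -125229 = -13^3 · 57. (Sign doesn't affect v_p.) So v_13(-125229) = 3.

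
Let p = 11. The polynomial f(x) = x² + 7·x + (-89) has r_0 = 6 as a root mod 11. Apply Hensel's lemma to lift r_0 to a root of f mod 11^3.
r_2 = 325 (mod 1331)

Hensel: r_{i+1} = r_i − f(r_i)·(f′(r_i))^{-1} mod 11^{i+2}, f′(x) = 2x + 7. Iterate:
  r_0 = 6 (mod 11)
  r_1 = 83 (mod 121)
  r_2 = 325 (mod 1331)
Final: r = 325 satisfies f(r) ≡ 0 mod 11^3.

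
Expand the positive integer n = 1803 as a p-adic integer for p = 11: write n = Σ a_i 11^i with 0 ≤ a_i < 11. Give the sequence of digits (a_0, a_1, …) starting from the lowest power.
(a_0, a_1, …) = (10, 9, 3, 1)

Repeated division by 11 gives the digits low-to-high: 1803 = 10 + 9·11^1 + 3·11^2 + 1·11^3. Digit sequence: (10, 9, 3, 1).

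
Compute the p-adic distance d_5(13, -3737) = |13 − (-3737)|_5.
d_5(13, -3737) = 1/625

Step 1 — x − y = 13 − (-3737) = 3750. Step 2 — v_5(3750) = 4 (factor: 3750 = (5^4 · 6); the sign does not affect v_p). Step 3 — |x − y|_5 = 5^{-4} = 1/625.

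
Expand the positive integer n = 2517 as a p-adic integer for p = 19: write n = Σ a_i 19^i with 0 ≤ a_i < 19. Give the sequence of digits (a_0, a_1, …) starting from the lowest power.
(a_0, a_1, …) = (9, 18, 6)

Repeated division by 19 gives the digits low-to-high: 2517 = 9 + 18·19^1 + 6·19^2. Digit sequence: (9, 18, 6).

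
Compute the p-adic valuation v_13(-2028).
v_13(-2028) = 2

v_13(n) is the largest exponent k such that 13^k divides n. Factor out: -2028 = -13^2 · 12. (Sign doesn't affect v_p.) So v_13(-2028) = 2.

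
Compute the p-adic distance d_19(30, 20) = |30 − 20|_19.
d_19(30, 20) = 1

Step 1 — x − y = 30 − 20 = 10. Step 2 — v_19(10) = 0 (factor: 10 = (19^0 · 10); the sign does not affect v_p). Step 3 — |x − y|_19 = 19^{0} = 1.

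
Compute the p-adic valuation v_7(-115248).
v_7(-115248) = 4

v_7(n) is the largest exponent k such that 7^k divides n. Factor out: -115248 = -7^4 · 48. (Sign doesn't affect v_p.) So v_7(-115248) = 4.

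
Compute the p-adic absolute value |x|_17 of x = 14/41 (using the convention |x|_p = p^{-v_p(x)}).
|14/41|_17 = 1

Step 1 — compute v_17(x) by factoring powers of 17 out of the numerator and denominator: v_17(14/41) = 0. Step 2 — apply |x|_p = p^{-v_p(x)} = 17^{0} = 1.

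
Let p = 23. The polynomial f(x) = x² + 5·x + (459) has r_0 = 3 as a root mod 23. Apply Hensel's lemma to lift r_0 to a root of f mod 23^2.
r_1 = 440 (mod 529)

Hensel: r_{i+1} = r_i − f(r_i)·(f′(r_i))^{-1} mod 23^{i+2}, f′(x) = 2x + 5. Iterate:
  r_0 = 3 (mod 23)
  r_1 = 440 (mod 529)
Final: r = 440 satisfies f(r) ≡ 0 mod 23^2.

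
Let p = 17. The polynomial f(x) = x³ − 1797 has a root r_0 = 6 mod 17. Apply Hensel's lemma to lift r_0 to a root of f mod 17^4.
r_3 = 17176 (mod 83521)

Hensel: r_{i+1} = r_i − f(r_i)/f′(r_i) mod 17^{i+2}, where f′(x) = 3x². Iterate:
  r_0 = 6 (mod 17)
  r_1 = 125 (mod 289)
  r_2 = 2437 (mod 4913)
  r_3 = 17176 (mod 83521)
Final: r = 17176 with f(r) ≡ 0 mod 17^4.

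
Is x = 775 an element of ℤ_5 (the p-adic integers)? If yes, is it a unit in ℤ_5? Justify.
x ∈ ℤ_5 but not a unit; v_5(x) = 2 > 0

ℤ_5 = {x ∈ ℚ_5 : v_5(x) ≥ 0} and ℤ_5^× = {x ∈ ℤ_5 : v_5(x) = 0}. Here v_5(775) = v_5(num) − v_5(den) = 2; compare against these criteria.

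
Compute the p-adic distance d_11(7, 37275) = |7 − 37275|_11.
d_11(7, 37275) = 1/1331

Step 1 — x − y = 7 − 37275 = -37268. Step 2 — v_11(-37268) = 3 (factor: -37268 = −(11^3 · 28); the sign does not affect v_p). Step 3 — |x − y|_11 = 11^{-3} = 1/1331.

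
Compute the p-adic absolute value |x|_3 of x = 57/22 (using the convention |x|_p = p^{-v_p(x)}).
|57/22|_3 = 1/3

Step 1 — compute v_3(x) by factoring powers of 3 out of the numerator and denominator: v_3(57/22) = 1. Step 2 — apply |x|_p = p^{-v_p(x)} = 3^{-1} = 1/3.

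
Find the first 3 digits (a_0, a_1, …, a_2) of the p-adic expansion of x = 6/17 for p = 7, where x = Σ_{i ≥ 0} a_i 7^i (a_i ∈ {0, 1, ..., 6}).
(a_0, …, a_2) = (2, 1, 6)

v_7(6/17) = 0 (numerator and denominator both coprime to 7), so x ∈ ℤ_7^×. Compute digits iteratively via a_i = x_i mod 7, x_{i+1} = (x_i − a_i)/7, with x_0 = x:
  x_0 = 6/17;  a_0 = 2;  x_1 = (x_0 − 2)/7 = -4/17
  x_1 = -4/17;  a_1 = 1;  x_2 = (x_1 − 1)/7 = -3/17
  x_2 = -3/17;  a_2 = 6;  x_3 = (x_2 − 6)/7 = -15/17
Digits: (2, 1, 6).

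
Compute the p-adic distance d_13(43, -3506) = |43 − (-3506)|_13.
d_13(43, -3506) = 1/169

Step 1 — x − y = 43 − (-3506) = 3549. Step 2 — v_13(3549) = 2 (factor: 3549 = (13^2 · 21); the sign does not affect v_p). Step 3 — |x − y|_13 = 13^{-2} = 1/169.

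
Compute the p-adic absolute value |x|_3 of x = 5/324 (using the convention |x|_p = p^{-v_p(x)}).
|5/324|_3 = 81

Step 1 — compute v_3(x) by factoring powers of 3 out of the numerator and denominator: v_3(5/324) = -4. Step 2 — apply |x|_p = p^{-v_p(x)} = 3^{4} = 81.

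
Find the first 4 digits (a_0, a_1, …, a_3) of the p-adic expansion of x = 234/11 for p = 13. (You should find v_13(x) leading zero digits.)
(a_0, …, a_3) = (0, 4, 1, 7)

v_13(234/11) = 1, so a_0 = ... = a_0 = 0. Factor out: x = 13^1 · u with u = 18/11 a unit in ℤ_13. Expand u iteratively via a_{v+i} = u_i mod 13, u_{i+1} = (u_i − a_{v+i})/13:
  u_0 = 18/11;  a_1 = 4;  u_1 = (u_0 − 4)/13 = -2/11
  u_1 = -2/11;  a_2 = 1;  u_2 = (u_1 − 1)/13 = -1/11
  u_2 = -1/11;  a_3 = 7;  u_3 = (u_2 − 7)/13 = -6/11
Digits: (0, 4, 1, 7).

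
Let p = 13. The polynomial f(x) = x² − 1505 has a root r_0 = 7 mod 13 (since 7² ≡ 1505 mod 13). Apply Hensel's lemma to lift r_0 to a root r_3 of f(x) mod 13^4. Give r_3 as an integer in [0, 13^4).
r_3 = 9068 (mod 28561)

Hensel's recurrence: r_{i+1} = r_i − f(r_i)·(f′(r_i))^{-1} mod 13^{i+2}, with f′(x) = 2x. Iterate:
  r_0 = 7 (mod 13)
  r_1 = 111 (mod 169)
  r_2 = 280 (mod 2197)
  r_3 = 9068 (mod 28561)
Final: r_3 = 9068, and one checks f(r_3) ≡ 0 mod 13^4.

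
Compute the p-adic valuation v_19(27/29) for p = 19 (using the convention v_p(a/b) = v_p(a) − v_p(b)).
v_19(27/29) = 0

Factor powers of 19 from the numerator and denominator of the reduced fraction: 27 = 19^0 · 27 and 29 = 19^0 · 29. Apply v_p(a/b) = v_p(a) − v_p(b): v_19(27/29) = 0 − 0 = 0.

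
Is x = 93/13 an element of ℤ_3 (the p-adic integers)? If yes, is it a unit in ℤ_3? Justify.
x ∈ ℤ_3 but not a unit; v_3(x) = 1 > 0

ℤ_3 = {x ∈ ℚ_3 : v_3(x) ≥ 0} and ℤ_3^× = {x ∈ ℤ_3 : v_3(x) = 0}. Here v_3(93/13) = v_3(num) − v_3(den) = 1; compare against these criteria.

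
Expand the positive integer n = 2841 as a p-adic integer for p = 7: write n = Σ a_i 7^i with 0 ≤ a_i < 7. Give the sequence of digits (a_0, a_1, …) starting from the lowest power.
(a_0, a_1, …) = (6, 6, 1, 1, 1)

Repeated division by 7 gives the digits low-to-high: 2841 = 6 + 6·7^1 + 1·7^2 + 1·7^3 + 1·7^4. Digit sequence: (6, 6, 1, 1, 1).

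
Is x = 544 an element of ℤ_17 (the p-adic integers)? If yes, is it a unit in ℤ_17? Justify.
x ∈ ℤ_17 but not a unit; v_17(x) = 1 > 0

ℤ_17 = {x ∈ ℚ_17 : v_17(x) ≥ 0} and ℤ_17^× = {x ∈ ℤ_17 : v_17(x) = 0}. Here v_17(544) = v_17(num) − v_17(den) = 1; compare against these criteria.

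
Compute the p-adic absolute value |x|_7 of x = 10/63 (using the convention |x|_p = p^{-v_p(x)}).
|10/63|_7 = 7

Step 1 — compute v_7(x) by factoring powers of 7 out of the numerator and denominator: v_7(10/63) = -1. Step 2 — apply |x|_p = p^{-v_p(x)} = 7^{1} = 7.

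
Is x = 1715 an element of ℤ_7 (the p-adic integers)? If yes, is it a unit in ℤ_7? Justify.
x ∈ ℤ_7 but not a unit; v_7(x) = 3 > 0

ℤ_7 = {x ∈ ℚ_7 : v_7(x) ≥ 0} and ℤ_7^× = {x ∈ ℤ_7 : v_7(x) = 0}. Here v_7(1715) = v_7(num) − v_7(den) = 3; compare against these criteria.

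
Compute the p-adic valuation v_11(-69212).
v_11(-69212) = 3

v_11(n) is the largest exponent k such that 11^k divides n. Factor out: -69212 = -11^3 · 52. (Sign doesn't affect v_p.) So v_11(-69212) = 3.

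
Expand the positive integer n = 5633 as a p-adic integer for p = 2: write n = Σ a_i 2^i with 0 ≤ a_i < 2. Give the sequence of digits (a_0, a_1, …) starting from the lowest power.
(a_0, a_1, …) = (1, 0, 0, 0, 0, 0, 0, 0, 0, 1, 1, 0, 1)

Repeated division by 2 gives the digits low-to-high: 5633 = 1 + 1·2^9 + 1·2^10 + 1·2^12. Digit sequence: (1, 0, 0, 0, 0, 0, 0, 0, 0, 1, 1, 0, 1).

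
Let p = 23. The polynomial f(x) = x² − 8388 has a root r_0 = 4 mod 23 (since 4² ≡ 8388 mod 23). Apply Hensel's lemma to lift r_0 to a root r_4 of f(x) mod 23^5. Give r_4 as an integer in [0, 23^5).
r_4 = 1664491 (mod 6436343)

Hensel's recurrence: r_{i+1} = r_i − f(r_i)·(f′(r_i))^{-1} mod 23^{i+2}, with f′(x) = 2x. Iterate:
  r_0 = 4 (mod 23)
  r_1 = 257 (mod 529)
  r_2 = 9779 (mod 12167)
  r_3 = 265286 (mod 279841)
  r_4 = 1664491 (mod 6436343)
Final: r_4 = 1664491, and one checks f(r_4) ≡ 0 mod 23^5.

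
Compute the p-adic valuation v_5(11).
v_5(11) = 0

v_5(n) is the largest exponent k such that 5^k divides n. Factor out: 11 = 5^0 · 11. (Sign doesn't affect v_p.) So v_5(11) = 0.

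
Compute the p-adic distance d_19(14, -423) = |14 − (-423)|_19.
d_19(14, -423) = 1/19

Step 1 — x − y = 14 − (-423) = 437. Step 2 — v_19(437) = 1 (factor: 437 = (19^1 · 23); the sign does not affect v_p). Step 3 — |x − y|_19 = 19^{-1} = 1/19.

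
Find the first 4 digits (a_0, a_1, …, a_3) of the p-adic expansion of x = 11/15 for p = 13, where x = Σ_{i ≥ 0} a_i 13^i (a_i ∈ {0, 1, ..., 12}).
(a_0, …, a_3) = (12, 0, 6, 3)

v_13(11/15) = 0 (numerator and denominator both coprime to 13), so x ∈ ℤ_13^×. Compute digits iteratively via a_i = x_i mod 13, x_{i+1} = (x_i − a_i)/13, with x_0 = x:
  x_0 = 11/15;  a_0 = 12;  x_1 = (x_0 − 12)/13 = -13/15
  x_1 = -13/15;  a_1 = 0;  x_2 = (x_1 − 0)/13 = -1/15
  x_2 = -1/15;  a_2 = 6;  x_3 = (x_2 − 6)/13 = -7/15
  x_3 = -7/15;  a_3 = 3;  x_4 = (x_3 − 3)/13 = -4/15
Digits: (12, 0, 6, 3).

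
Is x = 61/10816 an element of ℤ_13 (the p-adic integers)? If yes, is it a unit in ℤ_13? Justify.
x ∉ ℤ_13 (v_13(x) = -2 < 0)

ℤ_13 = {x ∈ ℚ_13 : v_13(x) ≥ 0} and ℤ_13^× = {x ∈ ℤ_13 : v_13(x) = 0}. Here v_13(61/10816) = v_13(num) − v_13(den) = -2; compare against these criteria.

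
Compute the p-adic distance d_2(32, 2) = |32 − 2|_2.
d_2(32, 2) = 1/2

Step 1 — x − y = 32 − 2 = 30. Step 2 — v_2(30) = 1 (factor: 30 = (2^1 · 15); the sign does not affect v_p). Step 3 — |x − y|_2 = 2^{-1} = 1/2.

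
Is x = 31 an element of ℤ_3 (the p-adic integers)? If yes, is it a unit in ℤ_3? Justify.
x ∈ ℤ_3^× (unit); v_3(x) = 0

ℤ_3 = {x ∈ ℚ_3 : v_3(x) ≥ 0} and ℤ_3^× = {x ∈ ℤ_3 : v_3(x) = 0}. Here v_3(31) = v_3(num) − v_3(den) = 0; compare against these criteria.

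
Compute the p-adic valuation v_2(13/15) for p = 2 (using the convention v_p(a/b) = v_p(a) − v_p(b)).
v_2(13/15) = 0

Factor powers of 2 from the numerator and denominator of the reduced fraction: 13 = 2^0 · 13 and 15 = 2^0 · 15. Apply v_p(a/b) = v_p(a) − v_p(b): v_2(13/15) = 0 − 0 = 0.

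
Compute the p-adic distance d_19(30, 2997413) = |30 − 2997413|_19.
d_19(30, 2997413) = 1/130321

Step 1 — x − y = 30 − 2997413 = -2997383. Step 2 — v_19(-2997383) = 4 (factor: -2997383 = −(19^4 · 23); the sign does not affect v_p). Step 3 — |x − y|_19 = 19^{-4} = 1/130321.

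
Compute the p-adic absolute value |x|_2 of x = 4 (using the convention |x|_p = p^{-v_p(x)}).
|4|_2 = 1/4

Step 1 — compute v_2(x) by factoring powers of 2 out of the numerator and denominator: v_2(4) = 2. Step 2 — apply |x|_p = p^{-v_p(x)} = 2^{-2} = 1/4.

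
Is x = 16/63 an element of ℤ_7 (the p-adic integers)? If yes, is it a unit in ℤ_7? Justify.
x ∉ ℤ_7 (v_7(x) = -1 < 0)

ℤ_7 = {x ∈ ℚ_7 : v_7(x) ≥ 0} and ℤ_7^× = {x ∈ ℤ_7 : v_7(x) = 0}. Here v_7(16/63) = v_7(num) − v_7(den) = -1; compare against these criteria.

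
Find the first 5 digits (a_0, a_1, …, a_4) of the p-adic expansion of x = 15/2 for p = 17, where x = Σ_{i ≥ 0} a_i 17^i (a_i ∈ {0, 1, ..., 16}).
(a_0, …, a_4) = (16, 8, 8, 8, 8)

v_17(15/2) = 0 (numerator and denominator both coprime to 17), so x ∈ ℤ_17^×. Compute digits iteratively via a_i = x_i mod 17, x_{i+1} = (x_i − a_i)/17, with x_0 = x:
  x_0 = 15/2;  a_0 = 16;  x_1 = (x_0 − 16)/17 = -1/2
  x_1 = -1/2;  a_1 = 8;  x_2 = (x_1 − 8)/17 = -1/2
  x_2 = -1/2;  a_2 = 8;  x_3 = (x_2 − 8)/17 = -1/2
  x_3 = -1/2;  a_3 = 8;  x_4 = (x_3 − 8)/17 = -1/2
  x_4 = -1/2;  a_4 = 8;  x_5 = (x_4 − 8)/17 = -1/2
Digits: (16, 8, 8, 8, 8).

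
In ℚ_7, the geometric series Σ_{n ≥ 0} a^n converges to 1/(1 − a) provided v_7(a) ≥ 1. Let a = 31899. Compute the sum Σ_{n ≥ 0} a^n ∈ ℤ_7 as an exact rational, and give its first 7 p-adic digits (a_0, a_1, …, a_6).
Σ a^n = 1/(1 − a) = -1/31898;  first 7 digits = (1, 0, 0, 2, 6, 1, 4)

v_7(a) = 3 ≥ 1, so the series converges in ℤ_7 to 1/(1 − a) = 1/(1 − 31899) = -1/31898. Expand this rational in ℤ_7: compute digits iteratively via d_i = x_i mod 7, x_{i+1} = (x_i − d_i)/7. The first 7 digits are (1, 0, 0, 2, 6, 1, 4).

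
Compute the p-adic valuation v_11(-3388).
v_11(-3388) = 2

v_11(n) is the largest exponent k such that 11^k divides n. Factor out: -3388 = -11^2 · 28. (Sign doesn't affect v_p.) So v_11(-3388) = 2.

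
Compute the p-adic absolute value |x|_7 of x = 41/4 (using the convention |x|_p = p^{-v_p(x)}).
|41/4|_7 = 1

Step 1 — compute v_7(x) by factoring powers of 7 out of the numerator and denominator: v_7(41/4) = 0. Step 2 — apply |x|_p = p^{-v_p(x)} = 7^{0} = 1.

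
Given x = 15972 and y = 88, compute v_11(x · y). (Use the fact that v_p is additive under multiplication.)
v_11(1405536) = 4

v_p(x) = 3 (factor: 15972 = 11^3 · 12); v_p(y) = 1 (factor: 88 = 11^1 · 8). Additivity: v_p(xy) = v_p(x) + v_p(y) = 3 + 1 = 4. (Direct check: xy = 1405536 = 11^4 · (96).)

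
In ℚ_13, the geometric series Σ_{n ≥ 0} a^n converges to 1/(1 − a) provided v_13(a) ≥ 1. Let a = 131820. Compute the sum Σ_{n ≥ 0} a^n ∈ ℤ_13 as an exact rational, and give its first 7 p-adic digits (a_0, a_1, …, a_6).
Σ a^n = 1/(1 − a) = -1/131819;  first 7 digits = (1, 0, 0, 8, 4, 0, 12)

v_13(a) = 3 ≥ 1, so the series converges in ℤ_13 to 1/(1 − a) = 1/(1 − 131820) = -1/131819. Expand this rational in ℤ_13: compute digits iteratively via d_i = x_i mod 13, x_{i+1} = (x_i − d_i)/13. The first 7 digits are (1, 0, 0, 8, 4, 0, 12).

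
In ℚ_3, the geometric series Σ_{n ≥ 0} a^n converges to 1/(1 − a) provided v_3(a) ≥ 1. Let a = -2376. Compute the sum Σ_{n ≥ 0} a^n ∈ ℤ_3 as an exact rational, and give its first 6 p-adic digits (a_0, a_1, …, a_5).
Σ a^n = 1/(1 − a) = 1/2377;  first 6 digits = (1, 0, 0, 2, 0, 2)

v_3(a) = 3 ≥ 1, so the series converges in ℤ_3 to 1/(1 − a) = 1/(1 − (-2376)) = 1/2377. Expand this rational in ℤ_3: compute digits iteratively via d_i = x_i mod 3, x_{i+1} = (x_i − d_i)/3. The first 6 digits are (1, 0, 0, 2, 0, 2).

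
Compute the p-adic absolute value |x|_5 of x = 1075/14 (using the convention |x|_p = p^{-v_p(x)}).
|1075/14|_5 = 1/25

Step 1 — compute v_5(x) by factoring powers of 5 out of the numerator and denominator: v_5(1075/14) = 2. Step 2 — apply |x|_p = p^{-v_p(x)} = 5^{-2} = 1/25.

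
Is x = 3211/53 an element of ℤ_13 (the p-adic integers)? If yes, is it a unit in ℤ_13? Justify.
x ∈ ℤ_13 but not a unit; v_13(x) = 2 > 0

ℤ_13 = {x ∈ ℚ_13 : v_13(x) ≥ 0} and ℤ_13^× = {x ∈ ℤ_13 : v_13(x) = 0}. Here v_13(3211/53) = v_13(num) − v_13(den) = 2; compare against these criteria.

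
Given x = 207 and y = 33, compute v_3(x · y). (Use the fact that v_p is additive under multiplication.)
v_3(6831) = 3

v_p(x) = 2 (factor: 207 = 3^2 · 23); v_p(y) = 1 (factor: 33 = 3^1 · 11). Additivity: v_p(xy) = v_p(x) + v_p(y) = 2 + 1 = 3. (Direct check: xy = 6831 = 3^3 · (253).)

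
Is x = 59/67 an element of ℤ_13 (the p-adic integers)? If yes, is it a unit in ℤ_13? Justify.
x ∈ ℤ_13^× (unit); v_13(x) = 0

ℤ_13 = {x ∈ ℚ_13 : v_13(x) ≥ 0} and ℤ_13^× = {x ∈ ℤ_13 : v_13(x) = 0}. Here v_13(59/67) = v_13(num) − v_13(den) = 0; compare against these criteria.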